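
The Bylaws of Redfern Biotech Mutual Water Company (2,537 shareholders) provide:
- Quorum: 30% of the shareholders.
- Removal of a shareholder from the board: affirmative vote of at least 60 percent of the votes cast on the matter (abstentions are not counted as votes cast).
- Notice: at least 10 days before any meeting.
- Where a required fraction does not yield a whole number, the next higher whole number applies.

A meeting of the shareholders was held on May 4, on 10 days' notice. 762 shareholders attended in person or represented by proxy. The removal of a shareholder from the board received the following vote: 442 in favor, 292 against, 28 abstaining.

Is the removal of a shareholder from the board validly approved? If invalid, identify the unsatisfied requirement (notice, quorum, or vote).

Valid — all requirements satisfied.

Notice: 10 days given; 10 required. Satisfied.
Quorum: 30% of 2,537 = 761.10, rounded up to 762; 762 present. Satisfied.
Vote: requires three-fifths of the votes cast (762 − 28 abstaining = 734); 3/5 of 734 = 440.40, rounded up to 441, so 441 needed; 442 in favor. Satisfied.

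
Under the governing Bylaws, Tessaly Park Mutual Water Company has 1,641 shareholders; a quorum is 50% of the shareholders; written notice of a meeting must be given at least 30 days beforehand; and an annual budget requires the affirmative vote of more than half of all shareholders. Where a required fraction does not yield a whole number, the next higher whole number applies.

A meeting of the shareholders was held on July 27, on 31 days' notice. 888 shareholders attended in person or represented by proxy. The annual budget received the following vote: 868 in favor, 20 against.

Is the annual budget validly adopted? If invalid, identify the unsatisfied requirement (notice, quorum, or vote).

Notice: 31 days given; 30 required. Satisfied.
Quorum: 50% of 1,641 = 820.50, rounded up to 821; 888 present. Satisfied.
Vote: requires a majority of all shareholders (1,641); a majority of 1641 is 821, so 821 needed; 868 in favor. Satisfied.

Valid — all requirements satisfied.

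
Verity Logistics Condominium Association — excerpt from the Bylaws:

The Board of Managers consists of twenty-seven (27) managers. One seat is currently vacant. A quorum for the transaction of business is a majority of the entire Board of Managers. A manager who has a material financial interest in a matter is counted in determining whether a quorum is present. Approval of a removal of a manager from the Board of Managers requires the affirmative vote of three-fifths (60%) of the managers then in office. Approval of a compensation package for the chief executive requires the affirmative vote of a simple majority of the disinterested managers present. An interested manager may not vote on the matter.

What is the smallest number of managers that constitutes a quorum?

14

A majority of 27 is 14.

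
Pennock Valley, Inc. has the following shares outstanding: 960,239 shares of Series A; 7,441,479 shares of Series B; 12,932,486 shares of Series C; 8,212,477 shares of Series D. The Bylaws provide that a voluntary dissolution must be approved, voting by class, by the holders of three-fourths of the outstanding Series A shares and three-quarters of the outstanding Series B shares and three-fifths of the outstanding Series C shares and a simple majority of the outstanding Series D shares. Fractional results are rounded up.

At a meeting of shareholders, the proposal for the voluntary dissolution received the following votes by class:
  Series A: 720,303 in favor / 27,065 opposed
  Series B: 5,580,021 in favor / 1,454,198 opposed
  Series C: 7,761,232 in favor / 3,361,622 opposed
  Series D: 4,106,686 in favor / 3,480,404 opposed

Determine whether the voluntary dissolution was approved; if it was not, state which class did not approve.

Series A: 3/4 of 960239 = 720179.25, rounded up to 720180; 720,180 required, 720,303 in favor — approved.
Series B: 3/4 of 7441479 = 5581109.25, rounded up to 5581110; 5,581,110 required, 5,580,021 in favor — not approved.
Series C: 3/5 of 12932486 = 7759491.60, rounded up to 7759492; 7,759,492 required, 7,761,232 in favor — approved.
Series D: a majority of 8212477 is 4106239; 4,106,239 required, 4,106,686 in favor — approved.

Not approved — the Series B shares did not give the required vote.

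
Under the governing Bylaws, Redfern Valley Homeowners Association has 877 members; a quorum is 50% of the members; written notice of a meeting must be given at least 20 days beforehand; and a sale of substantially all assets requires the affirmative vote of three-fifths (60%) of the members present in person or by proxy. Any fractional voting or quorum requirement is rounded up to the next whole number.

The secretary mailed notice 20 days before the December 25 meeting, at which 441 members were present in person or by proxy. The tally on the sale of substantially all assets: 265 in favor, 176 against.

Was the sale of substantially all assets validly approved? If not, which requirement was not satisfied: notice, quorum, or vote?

Notice: 20 days given; 20 required. Satisfied.
Quorum: 50% of 877 = 438.50, rounded up to 439; 441 present. Satisfied.
Vote: requires three-fifths of those present (441); 3/5 of 441 = 264.60, rounded up to 265, so 265 needed; 265 in favor. Satisfied.

Valid — all requirements satisfied.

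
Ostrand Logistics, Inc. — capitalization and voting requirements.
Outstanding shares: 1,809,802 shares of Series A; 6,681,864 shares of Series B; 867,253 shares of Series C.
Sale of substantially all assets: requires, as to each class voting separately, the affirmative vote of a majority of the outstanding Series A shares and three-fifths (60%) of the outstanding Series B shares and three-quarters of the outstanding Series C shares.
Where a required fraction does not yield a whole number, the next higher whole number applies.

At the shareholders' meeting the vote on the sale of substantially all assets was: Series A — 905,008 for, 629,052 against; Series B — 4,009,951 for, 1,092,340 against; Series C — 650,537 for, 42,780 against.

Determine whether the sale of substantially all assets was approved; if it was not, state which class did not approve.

Approved — every class gave the required vote.

Series A: a majority of 1809802 is 904902; 904,902 required, 905,008 in favor — approved.
Series B: 3/5 of 6681864 = 4009118.40, rounded up to 4009119; 4,009,119 required, 4,009,951 in favor — approved.
Series C: 3/4 of 867253 = 650439.75, rounded up to 650440; 650,440 required, 650,537 in favor — approved.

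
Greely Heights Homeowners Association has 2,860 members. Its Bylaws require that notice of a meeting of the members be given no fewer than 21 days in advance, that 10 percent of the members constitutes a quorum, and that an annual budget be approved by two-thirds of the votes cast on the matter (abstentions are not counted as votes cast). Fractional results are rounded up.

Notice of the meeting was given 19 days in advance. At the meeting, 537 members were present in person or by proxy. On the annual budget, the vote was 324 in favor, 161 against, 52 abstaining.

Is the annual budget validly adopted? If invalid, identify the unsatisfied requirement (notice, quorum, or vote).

Invalid — notice requirement not satisfied.

Notice: 19 days given; 21 required. Not satisfied.
Quorum: 10% of 2,860 = 286; 537 present. Satisfied.
Vote: requires two-thirds of the votes cast (537 − 52 abstaining = 485); 2/3 of 485 = 323.33, rounded up to 324, so 324 needed; 324 in favor. Satisfied.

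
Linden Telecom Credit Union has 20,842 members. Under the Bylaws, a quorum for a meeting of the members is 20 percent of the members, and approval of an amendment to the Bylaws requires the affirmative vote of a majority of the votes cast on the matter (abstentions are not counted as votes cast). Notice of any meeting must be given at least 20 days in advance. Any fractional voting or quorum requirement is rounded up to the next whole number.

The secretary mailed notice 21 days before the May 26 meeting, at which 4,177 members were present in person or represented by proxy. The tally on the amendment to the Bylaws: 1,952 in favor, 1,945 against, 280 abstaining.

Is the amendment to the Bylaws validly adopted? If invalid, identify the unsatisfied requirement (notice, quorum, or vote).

Notice: 21 days given; 20 required. Satisfied.
Quorum: 20% of 20,842 = 4,168.40, rounded up to 4,169; 4,177 present. Satisfied.
Vote: requires a majority of the votes cast (4,177 − 280 abstaining = 3,897); a majority of 3897 is 1949, so 1,949 needed; 1,952 in favor. Satisfied.

Valid — all requirements satisfied.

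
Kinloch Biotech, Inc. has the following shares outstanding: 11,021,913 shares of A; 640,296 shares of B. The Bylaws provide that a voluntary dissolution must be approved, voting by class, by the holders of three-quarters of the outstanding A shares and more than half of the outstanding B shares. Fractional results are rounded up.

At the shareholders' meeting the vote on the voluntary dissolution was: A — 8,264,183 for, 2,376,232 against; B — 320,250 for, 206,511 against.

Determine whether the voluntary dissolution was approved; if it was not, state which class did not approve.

Not approved — the A shares did not give the required vote.

A: 3/4 of 11021913 = 8266434.75, rounded up to 8266435; 8,266,435 required, 8,264,183 in favor — not approved.
B: a majority of 640296 is 320149; 320,149 required, 320,250 in favor — approved.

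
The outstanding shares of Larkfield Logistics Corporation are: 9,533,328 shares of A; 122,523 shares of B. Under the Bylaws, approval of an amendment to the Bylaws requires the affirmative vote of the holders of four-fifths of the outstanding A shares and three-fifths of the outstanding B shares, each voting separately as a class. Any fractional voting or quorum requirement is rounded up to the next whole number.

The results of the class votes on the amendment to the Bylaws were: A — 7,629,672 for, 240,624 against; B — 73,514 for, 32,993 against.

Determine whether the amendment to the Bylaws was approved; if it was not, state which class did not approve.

A: 4/5 of 9533328 = 7626662.40, rounded up to 7626663; 7,626,663 required, 7,629,672 in favor — approved.
B: 3/5 of 122523 = 73513.80, rounded up to 73514; 73,514 required, 73,514 in favor — approved.

Approved — every class gave the required vote.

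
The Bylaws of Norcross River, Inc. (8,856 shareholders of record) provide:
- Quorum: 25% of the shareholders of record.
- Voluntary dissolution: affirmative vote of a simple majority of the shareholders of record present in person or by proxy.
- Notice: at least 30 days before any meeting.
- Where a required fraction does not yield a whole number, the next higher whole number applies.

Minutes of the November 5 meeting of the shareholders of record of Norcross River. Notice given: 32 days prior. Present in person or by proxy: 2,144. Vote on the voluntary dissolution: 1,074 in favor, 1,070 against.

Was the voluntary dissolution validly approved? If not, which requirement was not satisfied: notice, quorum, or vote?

Invalid — quorum requirement not satisfied.

Notice: 32 days given; 30 required. Satisfied.
Quorum: 25% of 8,856 = 2,214; 2,144 present. Not satisfied.
Vote: requires a majority of those present (2,144); a majority of 2144 is 1073, so 1,073 needed; 1,074 in favor. Satisfied.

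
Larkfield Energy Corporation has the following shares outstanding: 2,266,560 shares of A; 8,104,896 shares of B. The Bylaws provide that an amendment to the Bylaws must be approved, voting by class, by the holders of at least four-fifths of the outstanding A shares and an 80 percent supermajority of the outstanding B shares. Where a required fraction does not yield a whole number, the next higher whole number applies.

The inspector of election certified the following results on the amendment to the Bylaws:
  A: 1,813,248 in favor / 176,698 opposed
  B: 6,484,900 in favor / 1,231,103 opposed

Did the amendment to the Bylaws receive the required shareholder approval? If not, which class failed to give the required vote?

Approved — every class gave the required vote.

A: 4/5 of 2266560 = 1813248; 1,813,248 required, 1,813,248 in favor — approved.
B: 4/5 of 8104896 = 6483916.80, rounded up to 6483917; 6,483,917 required, 6,484,900 in favor — approved.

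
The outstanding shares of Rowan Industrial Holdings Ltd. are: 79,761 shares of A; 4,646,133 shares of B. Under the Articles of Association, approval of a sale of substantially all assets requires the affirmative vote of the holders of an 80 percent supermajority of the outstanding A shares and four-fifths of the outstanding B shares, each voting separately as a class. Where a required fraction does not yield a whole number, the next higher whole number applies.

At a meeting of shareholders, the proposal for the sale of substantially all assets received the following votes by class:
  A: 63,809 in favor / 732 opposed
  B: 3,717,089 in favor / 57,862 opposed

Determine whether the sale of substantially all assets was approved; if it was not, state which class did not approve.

Approved — every class gave the required vote.

A: 4/5 of 79761 = 63808.80, rounded up to 63809; 63,809 required, 63,809 in favor — approved.
B: 4/5 of 4646133 = 3716906.40, rounded up to 3716907; 3,716,907 required, 3,717,089 in favor — approved.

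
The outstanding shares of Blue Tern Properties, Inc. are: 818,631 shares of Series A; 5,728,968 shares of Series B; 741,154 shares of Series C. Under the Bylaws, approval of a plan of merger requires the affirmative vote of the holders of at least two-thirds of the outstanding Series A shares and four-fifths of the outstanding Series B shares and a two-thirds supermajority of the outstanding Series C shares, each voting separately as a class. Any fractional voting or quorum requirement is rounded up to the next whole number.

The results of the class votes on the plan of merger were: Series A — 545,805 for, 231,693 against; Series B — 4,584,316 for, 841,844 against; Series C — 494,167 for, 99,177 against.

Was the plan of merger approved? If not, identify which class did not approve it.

Series A: 2/3 of 818631 = 545754; 545,754 required, 545,805 in favor — approved.
Series B: 4/5 of 5728968 = 4583174.40, rounded up to 4583175; 4,583,175 required, 4,584,316 in favor — approved.
Series C: 2/3 of 741154 = 494102.67, rounded up to 494103; 494,103 required, 494,167 in favor — approved.

Approved — every class gave the required vote.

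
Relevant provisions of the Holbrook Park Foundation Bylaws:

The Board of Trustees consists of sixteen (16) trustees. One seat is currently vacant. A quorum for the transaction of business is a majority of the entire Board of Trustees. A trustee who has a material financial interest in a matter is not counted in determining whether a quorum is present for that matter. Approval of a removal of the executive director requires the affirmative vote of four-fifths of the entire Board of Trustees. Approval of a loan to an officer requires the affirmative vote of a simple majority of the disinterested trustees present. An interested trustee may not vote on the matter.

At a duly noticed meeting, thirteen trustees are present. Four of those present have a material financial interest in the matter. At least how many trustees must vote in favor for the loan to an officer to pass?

5

The loan to an officer requires a majority of the disinterested trustees present (13 − 4 = 9).
A majority of 9 is 5.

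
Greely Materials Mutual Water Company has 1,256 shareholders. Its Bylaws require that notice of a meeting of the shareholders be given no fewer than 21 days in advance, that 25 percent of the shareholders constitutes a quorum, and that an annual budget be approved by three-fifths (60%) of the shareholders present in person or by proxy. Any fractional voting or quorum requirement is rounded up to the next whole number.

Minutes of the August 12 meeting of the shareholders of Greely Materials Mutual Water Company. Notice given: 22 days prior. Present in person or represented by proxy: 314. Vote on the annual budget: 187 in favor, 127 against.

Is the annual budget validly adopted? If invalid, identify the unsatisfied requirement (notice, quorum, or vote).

Invalid — vote requirement not satisfied.

Notice: 22 days given; 21 required. Satisfied.
Quorum: 25% of 1,256 = 314; 314 present. Satisfied.
Vote: requires three-fifths of those present (314); 3/5 of 314 = 188.40, rounded up to 189, so 189 needed; 187 in favor. Not satisfied.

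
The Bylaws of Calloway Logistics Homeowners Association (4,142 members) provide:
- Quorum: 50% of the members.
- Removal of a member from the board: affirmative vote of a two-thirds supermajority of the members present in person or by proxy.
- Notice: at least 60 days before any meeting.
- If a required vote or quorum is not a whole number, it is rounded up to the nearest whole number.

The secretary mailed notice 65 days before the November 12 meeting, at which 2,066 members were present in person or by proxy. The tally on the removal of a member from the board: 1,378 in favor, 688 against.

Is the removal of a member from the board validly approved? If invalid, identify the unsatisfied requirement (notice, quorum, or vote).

Invalid — quorum requirement not satisfied.

Notice: 65 days given; 60 required. Satisfied.
Quorum: 50% of 4,142 = 2,071; 2,066 present. Not satisfied.
Vote: requires two-thirds of those present (2,066); 2/3 of 2066 = 1377.33, rounded up to 1378, so 1,378 needed; 1,378 in favor. Satisfied.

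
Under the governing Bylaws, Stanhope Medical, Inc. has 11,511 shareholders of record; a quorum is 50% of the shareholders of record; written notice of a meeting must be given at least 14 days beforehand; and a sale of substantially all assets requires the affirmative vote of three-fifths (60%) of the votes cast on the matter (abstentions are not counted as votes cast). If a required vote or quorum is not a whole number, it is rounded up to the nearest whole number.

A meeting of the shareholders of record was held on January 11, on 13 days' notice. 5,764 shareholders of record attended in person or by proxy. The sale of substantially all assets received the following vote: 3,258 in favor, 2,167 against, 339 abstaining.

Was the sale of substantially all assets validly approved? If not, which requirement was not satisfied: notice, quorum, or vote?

Notice: 13 days given; 14 required. Not satisfied.
Quorum: 50% of 11,511 = 5,755.50, rounded up to 5,756; 5,764 present. Satisfied.
Vote: requires three-fifths of the votes cast (5,764 − 339 abstaining = 5,425); 3/5 of 5425 = 3255, so 3,255 needed; 3,258 in favor. Satisfied.

Invalid — notice requirement not satisfied.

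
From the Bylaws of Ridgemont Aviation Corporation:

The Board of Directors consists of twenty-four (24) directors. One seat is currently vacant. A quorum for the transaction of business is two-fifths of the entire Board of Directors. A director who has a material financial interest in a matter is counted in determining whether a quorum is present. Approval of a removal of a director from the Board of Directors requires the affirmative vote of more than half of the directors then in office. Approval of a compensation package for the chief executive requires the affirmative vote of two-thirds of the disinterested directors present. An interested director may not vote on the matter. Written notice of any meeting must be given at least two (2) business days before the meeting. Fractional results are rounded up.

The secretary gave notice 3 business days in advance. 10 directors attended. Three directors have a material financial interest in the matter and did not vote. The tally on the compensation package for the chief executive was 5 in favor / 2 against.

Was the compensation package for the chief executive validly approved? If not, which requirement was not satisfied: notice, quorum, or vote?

Notice: 3 business days given; 2 required (3 ≥ 2). Satisfied.
Quorum: 10 present (interested directors count toward quorum); quorum is 10. Satisfied.
Vote: the compensation package for the chief executive requires two-thirds of the disinterested directors present (10 − 3 = 7). 2/3 of 7 = 4.67, rounded up to 5, so 5 affirmative votes are needed; 5 voted in favor. Satisfied.

Valid — all requirements satisfied.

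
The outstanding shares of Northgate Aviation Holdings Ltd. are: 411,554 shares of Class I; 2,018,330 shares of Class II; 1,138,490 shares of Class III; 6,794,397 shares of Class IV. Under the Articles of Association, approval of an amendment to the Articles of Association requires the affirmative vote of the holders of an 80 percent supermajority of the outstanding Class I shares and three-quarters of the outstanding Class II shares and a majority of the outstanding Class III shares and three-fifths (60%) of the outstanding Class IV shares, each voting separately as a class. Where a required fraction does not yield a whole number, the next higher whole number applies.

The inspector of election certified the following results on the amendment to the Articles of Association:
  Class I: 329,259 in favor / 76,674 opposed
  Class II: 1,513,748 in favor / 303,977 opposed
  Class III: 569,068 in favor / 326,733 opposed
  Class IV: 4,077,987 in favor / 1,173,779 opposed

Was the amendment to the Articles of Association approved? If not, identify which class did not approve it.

Not approved — the Class III shares did not give the required vote.

Class I: 4/5 of 411554 = 329243.20, rounded up to 329244; 329,244 required, 329,259 in favor — approved.
Class II: 3/4 of 2018330 = 1513747.50, rounded up to 1513748; 1,513,748 required, 1,513,748 in favor — approved.
Class III: a majority of 1138490 is 569246; 569,246 required, 569,068 in favor — not approved.
Class IV: 3/5 of 6794397 = 4076638.20, rounded up to 4076639; 4,076,639 required, 4,077,987 in favor — approved.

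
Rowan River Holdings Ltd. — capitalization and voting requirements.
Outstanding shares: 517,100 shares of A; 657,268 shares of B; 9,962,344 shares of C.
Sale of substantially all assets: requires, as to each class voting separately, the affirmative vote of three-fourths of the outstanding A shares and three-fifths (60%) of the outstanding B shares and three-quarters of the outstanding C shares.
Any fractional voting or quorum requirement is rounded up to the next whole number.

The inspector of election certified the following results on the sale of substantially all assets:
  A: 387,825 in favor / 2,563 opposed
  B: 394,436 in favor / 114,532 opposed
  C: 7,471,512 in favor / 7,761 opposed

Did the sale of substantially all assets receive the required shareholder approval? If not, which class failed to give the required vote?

Not approved — the C shares did not give the required vote.

A: 3/4 of 517100 = 387825; 387,825 required, 387,825 in favor — approved.
B: 3/5 of 657268 = 394360.80, rounded up to 394361; 394,361 required, 394,436 in favor — approved.
C: 3/4 of 9962344 = 7471758; 7,471,758 required, 7,471,512 in favor — not approved.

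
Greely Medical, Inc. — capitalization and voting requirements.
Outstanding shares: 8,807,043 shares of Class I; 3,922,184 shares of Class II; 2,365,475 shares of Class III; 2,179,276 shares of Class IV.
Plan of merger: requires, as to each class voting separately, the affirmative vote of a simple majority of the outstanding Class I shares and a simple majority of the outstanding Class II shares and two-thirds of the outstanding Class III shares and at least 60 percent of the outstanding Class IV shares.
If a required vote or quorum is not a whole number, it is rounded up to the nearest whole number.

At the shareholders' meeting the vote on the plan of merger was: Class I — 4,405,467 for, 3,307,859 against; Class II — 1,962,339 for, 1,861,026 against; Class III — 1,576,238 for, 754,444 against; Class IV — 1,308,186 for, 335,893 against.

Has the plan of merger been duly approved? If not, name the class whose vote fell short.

Class I: a majority of 8807043 is 4403522; 4,403,522 required, 4,405,467 in favor — approved.
Class II: a majority of 3922184 is 1961093; 1,961,093 required, 1,962,339 in favor — approved.
Class III: 2/3 of 2365475 = 1576983.33, rounded up to 1576984; 1,576,984 required, 1,576,238 in favor — not approved.
Class IV: 3/5 of 2179276 = 1307565.60, rounded up to 1307566; 1,307,566 required, 1,308,186 in favor — approved.

Not approved — the Class III shares did not give the required vote.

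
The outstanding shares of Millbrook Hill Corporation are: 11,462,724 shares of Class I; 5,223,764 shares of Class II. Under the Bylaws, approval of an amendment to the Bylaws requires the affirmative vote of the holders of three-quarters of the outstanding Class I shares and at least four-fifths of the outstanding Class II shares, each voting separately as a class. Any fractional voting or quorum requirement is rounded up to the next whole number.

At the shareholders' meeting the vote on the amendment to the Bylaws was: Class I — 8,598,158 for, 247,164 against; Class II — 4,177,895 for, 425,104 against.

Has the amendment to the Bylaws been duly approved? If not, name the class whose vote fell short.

Class I: 3/4 of 11462724 = 8597043; 8,597,043 required, 8,598,158 in favor — approved.
Class II: 4/5 of 5223764 = 4179011.20, rounded up to 4179012; 4,179,012 required, 4,177,895 in favor — not approved.

Not approved — the Class II shares did not give the required vote.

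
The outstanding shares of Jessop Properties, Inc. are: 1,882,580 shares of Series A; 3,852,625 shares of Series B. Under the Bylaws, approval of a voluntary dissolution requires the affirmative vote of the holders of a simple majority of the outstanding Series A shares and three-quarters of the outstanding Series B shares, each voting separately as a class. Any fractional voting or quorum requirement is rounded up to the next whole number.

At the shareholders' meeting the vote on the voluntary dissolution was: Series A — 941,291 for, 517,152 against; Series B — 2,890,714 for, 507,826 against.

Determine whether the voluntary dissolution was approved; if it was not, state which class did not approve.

Approved — every class gave the required vote.

Series A: a majority of 1882580 is 941291; 941,291 required, 941,291 in favor — approved.
Series B: 3/4 of 3852625 = 2889468.75, rounded up to 2889469; 2,889,469 required, 2,890,714 in favor — approved.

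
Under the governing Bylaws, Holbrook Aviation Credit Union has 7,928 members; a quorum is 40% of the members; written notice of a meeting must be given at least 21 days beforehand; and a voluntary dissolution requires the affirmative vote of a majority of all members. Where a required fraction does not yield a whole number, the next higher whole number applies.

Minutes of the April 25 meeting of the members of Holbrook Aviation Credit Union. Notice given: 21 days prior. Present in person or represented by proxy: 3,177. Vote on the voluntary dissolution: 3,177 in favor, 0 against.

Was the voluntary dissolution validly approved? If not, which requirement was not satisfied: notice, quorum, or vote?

Invalid — vote requirement not satisfied.

Notice: 21 days given; 21 required. Satisfied.
Quorum: 40% of 7,928 = 3,171.20, rounded up to 3,172; 3,177 present. Satisfied.
Vote: requires a majority of all members (7,928); a majority of 7928 is 3965, so 3,965 needed; 3,177 in favor. Not satisfied.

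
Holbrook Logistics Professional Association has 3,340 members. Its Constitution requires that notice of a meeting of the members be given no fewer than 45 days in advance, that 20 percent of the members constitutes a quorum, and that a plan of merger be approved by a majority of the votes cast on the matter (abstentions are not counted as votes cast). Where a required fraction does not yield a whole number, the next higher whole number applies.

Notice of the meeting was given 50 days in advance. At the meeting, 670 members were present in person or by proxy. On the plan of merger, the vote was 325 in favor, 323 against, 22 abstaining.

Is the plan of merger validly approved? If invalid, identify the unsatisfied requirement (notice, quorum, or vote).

Notice: 50 days given; 45 required. Satisfied.
Quorum: 20% of 3,340 = 668; 670 present. Satisfied.
Vote: requires a majority of the votes cast (670 − 22 abstaining = 648); a majority of 648 is 325, so 325 needed; 325 in favor. Satisfied.

Valid — all requirements satisfied.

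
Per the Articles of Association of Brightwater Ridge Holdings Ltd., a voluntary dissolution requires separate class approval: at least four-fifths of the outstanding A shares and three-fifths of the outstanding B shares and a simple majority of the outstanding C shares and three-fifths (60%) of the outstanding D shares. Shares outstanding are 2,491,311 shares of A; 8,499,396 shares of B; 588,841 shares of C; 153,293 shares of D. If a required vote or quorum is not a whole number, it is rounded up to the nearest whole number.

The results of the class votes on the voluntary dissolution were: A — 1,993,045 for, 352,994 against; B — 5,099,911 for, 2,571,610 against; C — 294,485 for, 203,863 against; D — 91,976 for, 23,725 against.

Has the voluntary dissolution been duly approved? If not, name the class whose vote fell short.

A: 4/5 of 2491311 = 1993048.80, rounded up to 1993049; 1,993,049 required, 1,993,045 in favor — not approved.
B: 3/5 of 8499396 = 5099637.60, rounded up to 5099638; 5,099,638 required, 5,099,911 in favor — approved.
C: a majority of 588841 is 294421; 294,421 required, 294,485 in favor — approved.
D: 3/5 of 153293 = 91975.80, rounded up to 91976; 91,976 required, 91,976 in favor — approved.

Not approved — the A shares did not give the required vote.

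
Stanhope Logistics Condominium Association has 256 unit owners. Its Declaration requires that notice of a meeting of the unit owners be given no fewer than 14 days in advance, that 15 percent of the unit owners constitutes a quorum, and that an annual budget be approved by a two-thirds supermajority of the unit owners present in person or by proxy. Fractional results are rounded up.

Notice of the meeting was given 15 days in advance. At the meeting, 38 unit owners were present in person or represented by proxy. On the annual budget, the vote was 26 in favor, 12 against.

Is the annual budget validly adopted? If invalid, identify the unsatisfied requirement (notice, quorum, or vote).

Invalid — quorum requirement not satisfied.

Notice: 15 days given; 14 required. Satisfied.
Quorum: 15% of 256 = 38.40, rounded up to 39; 38 present. Not satisfied.
Vote: requires two-thirds of those present (38); 2/3 of 38 = 25.33, rounded up to 26, so 26 needed; 26 in favor. Satisfied.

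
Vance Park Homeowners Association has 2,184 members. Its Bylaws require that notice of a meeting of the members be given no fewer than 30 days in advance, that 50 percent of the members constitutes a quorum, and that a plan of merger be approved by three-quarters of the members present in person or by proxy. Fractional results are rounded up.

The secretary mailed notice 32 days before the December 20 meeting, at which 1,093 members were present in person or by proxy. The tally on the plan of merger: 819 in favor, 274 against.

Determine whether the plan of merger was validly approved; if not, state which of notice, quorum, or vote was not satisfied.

Notice: 32 days given; 30 required. Satisfied.
Quorum: 50% of 2,184 = 1,092; 1,093 present. Satisfied.
Vote: requires three-fourths of those present (1,093); 3/4 of 1093 = 819.75, rounded up to 820, so 820 needed; 819 in favor. Not satisfied.

Invalid — vote requirement not satisfied.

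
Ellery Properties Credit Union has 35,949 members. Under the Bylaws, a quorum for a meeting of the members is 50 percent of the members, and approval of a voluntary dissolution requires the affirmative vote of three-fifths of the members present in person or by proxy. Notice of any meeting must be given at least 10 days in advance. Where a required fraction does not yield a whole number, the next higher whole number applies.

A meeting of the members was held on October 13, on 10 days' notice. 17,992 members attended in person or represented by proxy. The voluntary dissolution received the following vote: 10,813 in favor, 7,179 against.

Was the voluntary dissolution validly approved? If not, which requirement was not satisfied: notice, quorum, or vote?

Valid — all requirements satisfied.

Notice: 10 days given; 10 required. Satisfied.
Quorum: 50% of 35,949 = 17,974.50, rounded up to 17,975; 17,992 present. Satisfied.
Vote: requires three-fifths of those present (17,992); 3/5 of 17992 = 10795.20, rounded up to 10796, so 10,796 needed; 10,813 in favor. Satisfied.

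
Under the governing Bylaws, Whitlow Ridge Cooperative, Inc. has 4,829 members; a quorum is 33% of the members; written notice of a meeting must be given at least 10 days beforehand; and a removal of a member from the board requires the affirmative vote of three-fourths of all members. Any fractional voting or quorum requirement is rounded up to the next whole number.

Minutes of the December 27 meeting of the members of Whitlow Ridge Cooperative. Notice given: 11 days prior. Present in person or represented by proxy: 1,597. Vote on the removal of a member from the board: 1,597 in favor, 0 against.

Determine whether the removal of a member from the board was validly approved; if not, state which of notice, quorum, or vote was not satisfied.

Notice: 11 days given; 10 required. Satisfied.
Quorum: 33% of 4,829 = 1,593.57, rounded up to 1,594; 1,597 present. Satisfied.
Vote: requires three-fourths of all members (4,829); 3/4 of 4829 = 3621.75, rounded up to 3622, so 3,622 needed; 1,597 in favor. Not satisfied.

Invalid — vote requirement not satisfied.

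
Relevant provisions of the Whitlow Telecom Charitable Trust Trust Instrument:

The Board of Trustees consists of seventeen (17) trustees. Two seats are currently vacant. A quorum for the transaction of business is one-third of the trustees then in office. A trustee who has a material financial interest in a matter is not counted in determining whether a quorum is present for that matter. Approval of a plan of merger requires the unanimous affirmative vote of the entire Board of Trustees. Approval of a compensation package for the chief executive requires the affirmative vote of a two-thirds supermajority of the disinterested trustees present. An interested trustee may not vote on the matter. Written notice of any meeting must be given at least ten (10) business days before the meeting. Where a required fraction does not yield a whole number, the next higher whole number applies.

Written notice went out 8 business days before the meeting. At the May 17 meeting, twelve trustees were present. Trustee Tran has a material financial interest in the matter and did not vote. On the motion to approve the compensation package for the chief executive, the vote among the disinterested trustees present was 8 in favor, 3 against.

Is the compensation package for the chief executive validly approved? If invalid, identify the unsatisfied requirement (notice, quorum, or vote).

Notice: 8 business days given; 10 required (8 < 10). Not satisfied.
Quorum: 12 present, but the 1 interested trustee does not count, leaving 11. Quorum is 5. Satisfied.
Vote: the compensation package for the chief executive requires two-thirds of the disinterested trustees present (12 − 1 = 11). 2/3 of 11 = 7.33, rounded up to 8, so 8 affirmative votes are needed; 8 voted in favor. Satisfied.

Invalid — notice requirement not satisfied.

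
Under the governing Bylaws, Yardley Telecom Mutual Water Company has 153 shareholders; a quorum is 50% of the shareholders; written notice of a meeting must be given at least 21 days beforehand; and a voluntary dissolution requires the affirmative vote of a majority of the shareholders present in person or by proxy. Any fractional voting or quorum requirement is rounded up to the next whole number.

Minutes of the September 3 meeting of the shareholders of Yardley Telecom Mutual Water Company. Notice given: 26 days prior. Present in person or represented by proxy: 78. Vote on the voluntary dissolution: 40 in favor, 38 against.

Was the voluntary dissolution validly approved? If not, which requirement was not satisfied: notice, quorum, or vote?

Notice: 26 days given; 21 required. Satisfied.
Quorum: 50% of 153 = 76.50, rounded up to 77; 78 present. Satisfied.
Vote: requires a majority of those present (78); a majority of 78 is 40, so 40 needed; 40 in favor. Satisfied.

Valid — all requirements satisfied.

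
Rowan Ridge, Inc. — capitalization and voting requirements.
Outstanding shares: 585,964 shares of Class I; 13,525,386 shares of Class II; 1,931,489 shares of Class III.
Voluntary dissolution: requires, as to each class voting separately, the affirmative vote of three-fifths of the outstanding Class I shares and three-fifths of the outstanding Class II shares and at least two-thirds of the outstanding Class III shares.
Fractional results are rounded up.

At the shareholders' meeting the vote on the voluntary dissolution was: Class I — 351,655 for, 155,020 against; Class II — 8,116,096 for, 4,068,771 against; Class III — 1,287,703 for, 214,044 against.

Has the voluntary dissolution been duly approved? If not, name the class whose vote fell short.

Approved — every class gave the required vote.

Class I: 3/5 of 585964 = 351578.40, rounded up to 351579; 351,579 required, 351,655 in favor — approved.
Class II: 3/5 of 13525386 = 8115231.60, rounded up to 8115232; 8,115,232 required, 8,116,096 in favor — approved.
Class III: 2/3 of 1931489 = 1287659.33, rounded up to 1287660; 1,287,660 required, 1,287,703 in favor — approved.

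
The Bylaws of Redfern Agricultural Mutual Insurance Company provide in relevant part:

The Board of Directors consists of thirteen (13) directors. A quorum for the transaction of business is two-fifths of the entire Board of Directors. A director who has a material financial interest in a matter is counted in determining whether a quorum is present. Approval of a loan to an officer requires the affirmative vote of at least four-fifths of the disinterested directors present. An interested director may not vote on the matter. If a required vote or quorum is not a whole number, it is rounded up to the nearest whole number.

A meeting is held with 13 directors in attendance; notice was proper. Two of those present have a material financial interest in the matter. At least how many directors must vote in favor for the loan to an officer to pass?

9

The loan to an officer requires four-fifths of the disinterested directors present (13 − 2 = 11).
4/5 of 11 = 8.80, rounded up to 9.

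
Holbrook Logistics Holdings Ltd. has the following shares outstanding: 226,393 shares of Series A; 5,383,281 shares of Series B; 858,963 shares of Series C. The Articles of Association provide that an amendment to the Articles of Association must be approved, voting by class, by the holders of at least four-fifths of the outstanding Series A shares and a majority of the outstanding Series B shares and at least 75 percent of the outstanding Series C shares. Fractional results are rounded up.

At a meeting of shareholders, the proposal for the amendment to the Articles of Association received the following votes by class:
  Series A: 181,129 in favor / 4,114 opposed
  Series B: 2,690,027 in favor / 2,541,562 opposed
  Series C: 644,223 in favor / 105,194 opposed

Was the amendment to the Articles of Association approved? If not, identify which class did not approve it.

Series A: 4/5 of 226393 = 181114.40, rounded up to 181115; 181,115 required, 181,129 in favor — approved.
Series B: a majority of 5383281 is 2691641; 2,691,641 required, 2,690,027 in favor — not approved.
Series C: 3/4 of 858963 = 644222.25, rounded up to 644223; 644,223 required, 644,223 in favor — approved.

Not approved — the Series B shares did not give the required vote.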